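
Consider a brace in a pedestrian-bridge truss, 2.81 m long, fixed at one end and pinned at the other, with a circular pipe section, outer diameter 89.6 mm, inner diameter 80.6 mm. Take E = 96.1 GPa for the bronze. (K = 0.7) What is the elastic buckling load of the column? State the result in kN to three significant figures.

P_cr ≈ 268 kN

d_o = 89.6 mm, d_i = 80.6 mm
I = π(d_o⁴ − d_i⁴)/64 = π(89.6⁴ − 80.60⁴)/64 = 1.092×10^6 mm⁴
I = 1.092×10^6 mm⁴ = 1.092×10^-6 m⁴
Effective length L_e = K·L = 0.7 × 2.81 = 1.967 m
P_cr = π²EI / L_e² = π² × 96.1×10⁹ × 1.092×10^-6 / 1.967² = 2.677×10^5 N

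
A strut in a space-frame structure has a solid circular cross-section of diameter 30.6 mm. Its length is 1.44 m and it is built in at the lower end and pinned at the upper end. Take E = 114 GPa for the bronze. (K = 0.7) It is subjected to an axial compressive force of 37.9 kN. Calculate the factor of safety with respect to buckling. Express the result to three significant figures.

I = πd⁴/64 = π×30.6⁴/64 = 4.304×10^4 mm⁴
I = 4.304×10^4 mm⁴ = 4.304×10^-8 m⁴
Effective length L_e = K·L = 0.7 × 1.44 = 1.008 m
P_cr = π²EI / L_e² = π² × 114×10⁹ × 4.304×10^-8 / 1.008² = 4.766×10^4 N
Factor of safety n = P_cr / P = 47.658 / 37.9 = 1.26

n ≈ 1.26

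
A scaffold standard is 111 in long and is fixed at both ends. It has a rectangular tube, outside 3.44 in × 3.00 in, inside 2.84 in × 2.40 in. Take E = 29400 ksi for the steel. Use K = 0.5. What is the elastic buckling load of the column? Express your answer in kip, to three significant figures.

Weak-axis I_min = (h_o·b_o³ − h_i·b_i³)/12 with b_o = 3.00, b_i = 2.400 in (shorter outer/inner sides).
I_min = (3.44×3.00³ − 2.840×2.400³)/12 = 4.468 in⁴
Effective length L_e = K·L = 0.5 × 111 = 55.50 in
P_cr = π²EI / L_e² = π² × 29400×10³ × 4.468 / 55.50² = 4.209×10^5 lb

P_cr ≈ 421 kip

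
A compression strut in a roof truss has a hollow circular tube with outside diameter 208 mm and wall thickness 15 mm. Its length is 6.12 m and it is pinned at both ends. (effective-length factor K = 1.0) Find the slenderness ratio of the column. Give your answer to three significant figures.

λ ≈ 89.4

Inner diameter d_i = 208 − 2×15 = 178.0 mm
I = π(d_o⁴ − d_i⁴)/64 = π(208⁴ − 178.0⁴)/64 = 4.260×10^7 mm⁴
A = 9.095×10^3 mm²;  r_min = √(I/A) = √(4.260×10^7/9.095×10^3) = 68.44 mm
L_e = K·L = 1 × 6.12 m = 6.120 m = 6120.0 mm
λ = L_e / r_min = 6120.0 / 68.44 = 89.4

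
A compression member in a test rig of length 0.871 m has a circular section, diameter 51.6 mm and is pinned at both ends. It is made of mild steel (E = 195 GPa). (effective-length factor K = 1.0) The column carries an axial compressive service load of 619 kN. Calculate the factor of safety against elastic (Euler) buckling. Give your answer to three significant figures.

n ≈ 1.43

I = πd⁴/64 = π×51.6⁴/64 = 3.480×10^5 mm⁴
I = 3.480×10^5 mm⁴ = 3.480×10^-7 m⁴
Effective length L_e = K·L = 1 × 0.871 = 0.8710 m
P_cr = π²EI / L_e² = π² × 195×10⁹ × 3.480×10^-7 / 0.8710² = 8.828×10^5 N
Factor of safety n = P_cr / P = 882.81 / 619 = 1.43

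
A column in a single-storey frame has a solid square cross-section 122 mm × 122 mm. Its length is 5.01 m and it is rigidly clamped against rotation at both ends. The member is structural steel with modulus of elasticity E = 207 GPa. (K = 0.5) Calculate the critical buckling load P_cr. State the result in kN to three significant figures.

P_cr ≈ 6010 kN

I = a⁴/12 = 122⁴/12 = 1.846×10^7 mm⁴
I = 1.846×10^7 mm⁴ = 1.846×10^-5 m⁴
Effective length L_e = K·L = 0.5 × 5.01 = 2.505 m
P_cr = π²EI / L_e² = π² × 207×10⁹ × 1.846×10^-5 / 2.505² = 6.011×10^6 N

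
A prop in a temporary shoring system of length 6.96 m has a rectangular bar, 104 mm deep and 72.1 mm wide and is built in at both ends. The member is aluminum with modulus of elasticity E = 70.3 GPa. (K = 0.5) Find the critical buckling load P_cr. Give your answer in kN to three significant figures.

P_cr ≈ 186 kN

Buckling occurs about the weak axis: I_min = h·b³/12 with b = 72.1 mm (the shorter side).
I_min = 104×72.1³/12 = 3.248×10^6 mm⁴
I = 3.248×10^6 mm⁴ = 3.248×10^-6 m⁴
Effective length L_e = K·L = 0.5 × 6.96 = 3.480 m
P_cr = π²EI / L_e² = π² × 70.3×10⁹ × 3.248×10^-6 / 3.480² = 1.861×10^5 N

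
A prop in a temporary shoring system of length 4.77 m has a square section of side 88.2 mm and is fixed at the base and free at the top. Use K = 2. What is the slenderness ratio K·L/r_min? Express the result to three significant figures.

λ ≈ 375

I = a⁴/12 = 88.2⁴/12 = 5.043×10^6 mm⁴
A = 7.779×10^3 mm²;  r_min = √(I/A) = √(5.043×10^6/7.779×10^3) = 25.46 mm
L_e = K·L = 2 × 4.77 m = 9.540 m = 9540.0 mm
λ = L_e / r_min = 9540.0 / 25.46 = 375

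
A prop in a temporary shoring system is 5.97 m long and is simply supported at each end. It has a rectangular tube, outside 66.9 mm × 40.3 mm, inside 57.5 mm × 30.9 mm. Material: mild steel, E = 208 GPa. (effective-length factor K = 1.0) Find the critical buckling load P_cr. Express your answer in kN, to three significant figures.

Weak-axis I_min = (h_o·b_o³ − h_i·b_i³)/12 with b_o = 40.3, b_i = 30.90 mm (shorter outer/inner sides).
I_min = (66.9×40.3³ − 57.50×30.90³)/12 = 2.235×10^5 mm⁴
I = 2.235×10^5 mm⁴ = 2.235×10^-7 m⁴
Effective length L_e = K·L = 1 × 5.97 = 5.970 m
P_cr = π²EI / L_e² = π² × 208×10⁹ × 2.235×10^-7 / 5.970² = 1.287×10^4 N

P_cr ≈ 12.9 kN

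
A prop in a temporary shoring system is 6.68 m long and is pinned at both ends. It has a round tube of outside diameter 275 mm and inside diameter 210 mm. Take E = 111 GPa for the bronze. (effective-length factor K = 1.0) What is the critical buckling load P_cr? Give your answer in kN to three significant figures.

d_o = 275 mm, d_i = 210 mm
I = π(d_o⁴ − d_i⁴)/64 = π(275⁴ − 210.0⁴)/64 = 1.853×10^8 mm⁴
I = 1.853×10^8 mm⁴ = 1.853×10^-4 m⁴
Effective length L_e = K·L = 1 × 6.68 = 6.680 m
P_cr = π²EI / L_e² = π² × 111×10⁹ × 1.853×10^-4 / 6.680² = 4.549×10^6 N

P_cr ≈ 4550 kN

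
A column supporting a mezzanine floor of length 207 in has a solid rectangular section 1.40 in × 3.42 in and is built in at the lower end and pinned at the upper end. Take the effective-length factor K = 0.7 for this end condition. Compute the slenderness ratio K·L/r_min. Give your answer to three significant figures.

λ ≈ 359

For a rectangle r_min = b/√12 = 1.40/√12 = 0.4041 in
L_e = K·L = 0.7 × 207 = 144.9 in
λ = L_e / r_min = 144.90 / 0.4041 = 359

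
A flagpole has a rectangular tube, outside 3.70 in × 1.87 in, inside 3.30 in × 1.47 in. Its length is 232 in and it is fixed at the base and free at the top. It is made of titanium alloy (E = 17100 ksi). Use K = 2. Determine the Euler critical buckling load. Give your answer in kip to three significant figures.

P_cr ≈ 0.896 kip

Weak-axis I_min = (h_o·b_o³ − h_i·b_i³)/12 with b_o = 1.87, b_i = 1.470 in (shorter outer/inner sides).
I_min = (3.70×1.87³ − 3.300×1.470³)/12 = 1.143 in⁴
Effective length L_e = K·L = 2 × 232 = 464.0 in
P_cr = π²EI / L_e² = π² × 17100×10³ × 1.143 / 464.0² = 895.8 lb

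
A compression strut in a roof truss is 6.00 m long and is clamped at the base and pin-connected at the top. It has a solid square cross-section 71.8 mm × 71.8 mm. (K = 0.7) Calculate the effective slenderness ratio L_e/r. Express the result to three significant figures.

λ ≈ 203

I = a⁴/12 = 71.8⁴/12 = 2.215×10^6 mm⁴
A = 5.155×10^3 mm²;  r_min = √(I/A) = √(2.215×10^6/5.155×10^3) = 20.73 mm
L_e = K·L = 0.7 × 6.00 m = 4.200 m = 4200.0 mm
λ = L_e / r_min = 4200.0 / 20.73 = 203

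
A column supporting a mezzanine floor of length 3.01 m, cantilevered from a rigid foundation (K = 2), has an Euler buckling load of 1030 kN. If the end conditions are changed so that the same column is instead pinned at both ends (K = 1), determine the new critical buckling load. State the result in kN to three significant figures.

P_cr ∝ 1/K², so P_cr,new = P_cr,old × (K_old/K_new)² = 1030 × (2/1)²
= 1030 × 4.000 = 4120 kN

P_cr ≈ 4120 kN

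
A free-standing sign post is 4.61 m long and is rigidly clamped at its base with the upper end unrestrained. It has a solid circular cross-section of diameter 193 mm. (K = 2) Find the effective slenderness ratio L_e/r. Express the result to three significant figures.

λ ≈ 191

For a solid circle r = d/4 = 193/4 = 48.25 mm
L_e = K·L = 2 × 4.61 m = 9.220 m = 9220.0 mm
λ = L_e / r_min = 9220.0 / 48.25 = 191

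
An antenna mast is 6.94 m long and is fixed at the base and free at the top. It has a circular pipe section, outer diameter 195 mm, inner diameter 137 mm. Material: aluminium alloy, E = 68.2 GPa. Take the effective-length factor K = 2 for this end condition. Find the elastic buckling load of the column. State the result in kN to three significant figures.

d_o = 195 mm, d_i = 137 mm
I = π(d_o⁴ − d_i⁴)/64 = π(195⁴ − 137.0⁴)/64 = 5.368×10^7 mm⁴
I = 5.368×10^7 mm⁴ = 5.368×10^-5 m⁴
Effective length L_e = K·L = 2 × 6.94 = 13.88 m
P_cr = π²EI / L_e² = π² × 68.2×10⁹ × 5.368×10^-5 / 13.88² = 1.876×10^5 N

P_cr ≈ 188 kN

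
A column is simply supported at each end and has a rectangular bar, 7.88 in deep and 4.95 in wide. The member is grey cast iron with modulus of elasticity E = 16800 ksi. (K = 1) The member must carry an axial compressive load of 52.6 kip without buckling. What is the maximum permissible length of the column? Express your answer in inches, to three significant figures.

L_max ≈ 501 in

Buckling occurs about the weak axis: I_min = h·b³/12 with b = 4.95 in (the shorter side).
I_min = 7.88×4.95³/12 = 79.65 in⁴
At the buckling limit P_cr = P = 5.260×10^4 lb
From P_cr = π²EI/(K·L)²:  L = (1/K)·√(π²EI/P_cr) = (1/1)·√(π²×1.68×10^7×79.65/5.260×10^4)
L = 501 in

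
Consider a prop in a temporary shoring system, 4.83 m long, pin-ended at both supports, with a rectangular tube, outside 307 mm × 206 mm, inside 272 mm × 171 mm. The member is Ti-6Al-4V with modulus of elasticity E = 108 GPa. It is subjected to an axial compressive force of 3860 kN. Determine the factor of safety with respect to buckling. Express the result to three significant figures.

n ≈ 1.31

Weak-axis I_min = (h_o·b_o³ − h_i·b_i³)/12 with b_o = 206, b_i = 171.0 mm (shorter outer/inner sides).
I_min = (307×206³ − 272.0×171.0³)/12 = 1.103×10^8 mm⁴
I = 1.103×10^8 mm⁴ = 1.103×10^-4 m⁴
Effective length L_e = K·L = 1 × 4.83 = 4.830 m
P_cr = π²EI / L_e² = π² × 108×10⁹ × 1.103×10^-4 / 4.830² = 5.040×10^6 N
Factor of safety n = P_cr / P = 5040.0 / 3860 = 1.31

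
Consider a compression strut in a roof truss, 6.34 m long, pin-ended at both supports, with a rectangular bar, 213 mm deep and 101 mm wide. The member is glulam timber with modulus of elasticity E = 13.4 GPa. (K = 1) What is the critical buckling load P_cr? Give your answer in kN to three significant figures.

Buckling occurs about the weak axis: I_min = h·b³/12 with b = 101 mm (the shorter side).
I_min = 213×101³/12 = 1.829×10^7 mm⁴
I = 1.829×10^7 mm⁴ = 1.829×10^-5 m⁴
Effective length L_e = K·L = 1 × 6.34 = 6.340 m
P_cr = π²EI / L_e² = π² × 13.4×10⁹ × 1.829×10^-5 / 6.340² = 6.017×10^4 N

P_cr ≈ 60.2 kN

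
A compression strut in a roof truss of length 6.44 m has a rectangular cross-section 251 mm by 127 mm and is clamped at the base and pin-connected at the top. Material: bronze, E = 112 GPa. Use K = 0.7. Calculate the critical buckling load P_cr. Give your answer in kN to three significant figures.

P_cr ≈ 2330 kN

Buckling occurs about the weak axis: I_min = h·b³/12 with b = 127 mm (the shorter side).
I_min = 251×127³/12 = 4.285×10^7 mm⁴
I = 4.285×10^7 mm⁴ = 4.285×10^-5 m⁴
Effective length L_e = K·L = 0.7 × 6.44 = 4.508 m
P_cr = π²EI / L_e² = π² × 112×10⁹ × 4.285×10^-5 / 4.508² = 2.331×10^6 N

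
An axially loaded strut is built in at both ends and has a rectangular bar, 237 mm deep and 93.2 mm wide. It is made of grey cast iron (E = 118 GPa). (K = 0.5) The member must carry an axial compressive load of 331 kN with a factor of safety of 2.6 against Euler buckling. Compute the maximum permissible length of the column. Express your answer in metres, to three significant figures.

L_max ≈ 9.30 m

Buckling occurs about the weak axis: I_min = h·b³/12 with b = 93.2 mm (the shorter side).
I_min = 237×93.2³/12 = 1.599×10^7 mm⁴
I = 1.599×10^-5 m⁴
Required critical load P_cr = n·P = 2.6 × 331 = 860.6 kN = 8.606×10^5 N
From P_cr = π²EI/(K·L)²:  L = (1/K)·√(π²EI/P_cr) = (1/0.5)·√(π²×1.18×10^11×1.599×10^-5/8.606×10^5)
L = 9.30 m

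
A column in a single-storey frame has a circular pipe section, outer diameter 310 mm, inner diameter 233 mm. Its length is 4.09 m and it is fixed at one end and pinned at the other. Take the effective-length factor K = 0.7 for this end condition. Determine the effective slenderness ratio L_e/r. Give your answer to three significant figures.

λ ≈ 29.5

d_o = 310 mm, d_i = 233 mm
I = π(d_o⁴ − d_i⁴)/64 = π(310⁴ − 233.0⁴)/64 = 3.087×10^8 mm⁴
A = 3.284×10^4 mm²;  r_min = √(I/A) = √(3.087×10^8/3.284×10^4) = 96.95 mm
L_e = K·L = 0.7 × 4.09 m = 2.863 m = 2863.0 mm
λ = L_e / r_min = 2863.0 / 96.95 = 29.5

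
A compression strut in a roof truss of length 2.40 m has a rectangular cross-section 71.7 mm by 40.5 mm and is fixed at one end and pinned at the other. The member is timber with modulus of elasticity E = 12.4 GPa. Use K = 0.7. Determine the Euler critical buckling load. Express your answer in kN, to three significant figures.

Buckling occurs about the weak axis: I_min = h·b³/12 with b = 40.5 mm (the shorter side).
I_min = 71.7×40.5³/12 = 3.969×10^5 mm⁴
I = 3.969×10^5 mm⁴ = 3.969×10^-7 m⁴
Effective length L_e = K·L = 0.7 × 2.40 = 1.680 m
P_cr = π²EI / L_e² = π² × 12.4×10⁹ × 3.969×10^-7 / 1.680² = 1.721×10^4 N

P_cr ≈ 17.2 kN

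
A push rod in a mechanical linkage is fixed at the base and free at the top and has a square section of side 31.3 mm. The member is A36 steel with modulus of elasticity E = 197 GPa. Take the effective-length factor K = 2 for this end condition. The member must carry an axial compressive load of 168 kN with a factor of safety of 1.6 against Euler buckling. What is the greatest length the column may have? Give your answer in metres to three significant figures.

L_max ≈ 0.380 m

I = a⁴/12 = 31.3⁴/12 = 7.998×10^4 mm⁴
I = 7.998×10^-8 m⁴
Required critical load P_cr = n·P = 1.6 × 168 = 268.8 kN = 2.688×10^5 N
From P_cr = π²EI/(K·L)²:  L = (1/K)·√(π²EI/P_cr) = (1/2)·√(π²×1.97×10^11×7.998×10^-8/2.688×10^5)
L = 0.380 m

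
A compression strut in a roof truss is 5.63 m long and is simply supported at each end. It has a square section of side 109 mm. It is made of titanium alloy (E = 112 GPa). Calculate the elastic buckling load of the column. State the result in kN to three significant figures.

I = a⁴/12 = 109⁴/12 = 1.176×10^7 mm⁴
I = 1.176×10^7 mm⁴ = 1.176×10^-5 m⁴
Effective length L_e = K·L = 1 × 5.63 = 5.630 m
P_cr = π²EI / L_e² = π² × 112×10⁹ × 1.176×10^-5 / 5.630² = 4.102×10^5 N

P_cr ≈ 410 kN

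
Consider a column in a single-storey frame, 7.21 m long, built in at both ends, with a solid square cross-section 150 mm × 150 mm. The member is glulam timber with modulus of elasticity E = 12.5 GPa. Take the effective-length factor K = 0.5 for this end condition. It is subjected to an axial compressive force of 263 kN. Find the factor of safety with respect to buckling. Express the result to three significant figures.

n ≈ 1.52

I = a⁴/12 = 150⁴/12 = 4.219×10^7 mm⁴
I = 4.219×10^7 mm⁴ = 4.219×10^-5 m⁴
Effective length L_e = K·L = 0.5 × 7.21 = 3.605 m
P_cr = π²EI / L_e² = π² × 12.5×10⁹ × 4.219×10^-5 / 3.605² = 4.005×10^5 N
Factor of safety n = P_cr / P = 400.48 / 263 = 1.52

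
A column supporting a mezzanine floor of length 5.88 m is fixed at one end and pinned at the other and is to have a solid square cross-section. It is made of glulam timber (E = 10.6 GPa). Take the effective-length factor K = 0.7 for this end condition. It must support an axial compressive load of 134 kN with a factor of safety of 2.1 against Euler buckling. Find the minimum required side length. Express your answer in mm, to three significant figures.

Required P_cr = n·P = 2.1 × 134 = 281.4 kN
L_e = K·L = 0.7 × 5.88 = 4.116 m
Required I = P_cr·L_e²/(π²E) = 2.814×10^5 × 4.116² / (π² × 1.06×10^10) = 4.557×10^-5 m⁴
I_req = 4.557×10^7 mm⁴
Solid square: I = a⁴/12  ⇒  a = (12I)^(1/4) = (12×4.557×10^7)^(1/4) = 153 mm

a ≈ 153 mm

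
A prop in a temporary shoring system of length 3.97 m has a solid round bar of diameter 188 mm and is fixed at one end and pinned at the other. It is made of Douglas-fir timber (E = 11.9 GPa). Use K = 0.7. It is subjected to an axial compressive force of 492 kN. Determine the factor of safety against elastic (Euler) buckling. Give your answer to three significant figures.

n ≈ 1.90

I = πd⁴/64 = π×188⁴/64 = 6.132×10^7 mm⁴
I = 6.132×10^7 mm⁴ = 6.132×10^-5 m⁴
Effective length L_e = K·L = 0.7 × 3.97 = 2.779 m
P_cr = π²EI / L_e² = π² × 11.9×10⁹ × 6.132×10^-5 / 2.779² = 9.325×10^5 N
Factor of safety n = P_cr / P = 932.55 / 492 = 1.90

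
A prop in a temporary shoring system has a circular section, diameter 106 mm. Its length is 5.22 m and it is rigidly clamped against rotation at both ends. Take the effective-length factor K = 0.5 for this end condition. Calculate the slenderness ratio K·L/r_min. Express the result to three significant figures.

I = πd⁴/64 = π×106⁴/64 = 6.197×10^6 mm⁴
A = 8.825×10^3 mm²;  r_min = √(I/A) = √(6.197×10^6/8.825×10^3) = 26.50 mm
L_e = K·L = 0.5 × 5.22 m = 2.610 m = 2610.0 mm
λ = L_e / r_min = 2610.0 / 26.50 = 98.5

λ ≈ 98.5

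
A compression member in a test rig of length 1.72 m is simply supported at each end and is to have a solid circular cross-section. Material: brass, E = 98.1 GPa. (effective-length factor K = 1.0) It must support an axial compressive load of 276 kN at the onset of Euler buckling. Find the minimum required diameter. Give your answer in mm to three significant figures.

d ≈ 64.4 mm

L_e = K·L = 1 × 1.72 = 1.720 m
Required I = P_cr·L_e²/(π²E) = 2.760×10^5 × 1.720² / (π² × 9.81×10^10) = 8.433×10^-7 m⁴
I_req = 8.433×10^5 mm⁴
Solid circle: I = πd⁴/64  ⇒  d = (64I/π)^(1/4) = (64×8.433×10^5/π)^(1/4) = 64.4 mm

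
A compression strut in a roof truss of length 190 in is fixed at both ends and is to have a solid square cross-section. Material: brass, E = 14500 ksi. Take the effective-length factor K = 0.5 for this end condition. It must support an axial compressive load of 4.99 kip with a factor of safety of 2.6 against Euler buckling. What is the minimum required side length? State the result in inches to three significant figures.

Required P_cr = n·P = 2.6 × 4.99 = 12.97 kip
L_e = K·L = 0.5 × 190 = 95.00 in
Required I = P_cr·L_e²/(π²E) = 1.297×10^4 × 95.00² / (π² × 1.45×10^7) = 0.8182 in⁴
Solid square: I = a⁴/12  ⇒  a = (12I)^(1/4) = (12×0.8182)^(1/4) = 1.77 in

a ≈ 1.77 in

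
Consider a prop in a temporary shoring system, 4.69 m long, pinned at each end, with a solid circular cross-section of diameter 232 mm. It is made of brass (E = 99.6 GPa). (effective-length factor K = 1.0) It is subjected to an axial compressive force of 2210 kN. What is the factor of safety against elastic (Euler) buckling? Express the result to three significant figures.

n ≈ 2.88

I = πd⁴/64 = π×232⁴/64 = 1.422×10^8 mm⁴
I = 1.422×10^8 mm⁴ = 1.422×10^-4 m⁴
Effective length L_e = K·L = 1 × 4.69 = 4.690 m
P_cr = π²EI / L_e² = π² × 99.6×10⁹ × 1.422×10^-4 / 4.690² = 6.355×10^6 N
Factor of safety n = P_cr / P = 6355.3 / 2210 = 2.88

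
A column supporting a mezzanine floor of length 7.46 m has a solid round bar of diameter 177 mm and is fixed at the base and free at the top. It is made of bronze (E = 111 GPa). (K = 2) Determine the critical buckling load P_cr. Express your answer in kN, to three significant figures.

I = πd⁴/64 = π×177⁴/64 = 4.818×10^7 mm⁴
I = 4.818×10^7 mm⁴ = 4.818×10^-5 m⁴
Effective length L_e = K·L = 2 × 7.46 = 14.92 m
P_cr = π²EI / L_e² = π² × 111×10⁹ × 4.818×10^-5 / 14.92² = 2.371×10^5 N

P_cr ≈ 237 kN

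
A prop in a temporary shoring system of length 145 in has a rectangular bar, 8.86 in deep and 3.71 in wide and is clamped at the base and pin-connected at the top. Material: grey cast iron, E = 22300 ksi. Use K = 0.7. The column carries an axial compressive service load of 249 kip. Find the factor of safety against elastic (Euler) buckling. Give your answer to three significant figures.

Buckling occurs about the weak axis: I_min = h·b³/12 with b = 3.71 in (the shorter side).
I_min = 8.86×3.71³/12 = 37.70 in⁴
Effective length L_e = K·L = 0.7 × 145 = 101.5 in
P_cr = π²EI / L_e² = π² × 22300×10³ × 37.70 / 101.5² = 8.055×10^5 lb
Factor of safety n = P_cr / P = 805.47 / 249 = 3.23

n ≈ 3.23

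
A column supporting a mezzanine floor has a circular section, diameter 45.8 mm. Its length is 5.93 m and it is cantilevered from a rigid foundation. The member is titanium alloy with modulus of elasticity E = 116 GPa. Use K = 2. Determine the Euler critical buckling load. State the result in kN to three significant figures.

I = πd⁴/64 = π×45.8⁴/64 = 2.160×10^5 mm⁴
I = 2.160×10^5 mm⁴ = 2.160×10^-7 m⁴
Effective length L_e = K·L = 2 × 5.93 = 11.86 m
P_cr = π²EI / L_e² = π² × 116×10⁹ × 2.160×10^-7 / 11.86² = 1.758×10^3 N

P_cr ≈ 1.76 kN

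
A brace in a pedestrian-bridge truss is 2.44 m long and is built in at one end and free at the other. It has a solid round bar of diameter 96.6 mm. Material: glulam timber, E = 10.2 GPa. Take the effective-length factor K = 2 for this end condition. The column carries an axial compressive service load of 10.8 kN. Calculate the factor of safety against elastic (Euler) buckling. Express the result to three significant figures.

n ≈ 1.67

I = πd⁴/64 = π×96.6⁴/64 = 4.274×10^6 mm⁴
I = 4.274×10^6 mm⁴ = 4.274×10^-6 m⁴
Effective length L_e = K·L = 2 × 2.44 = 4.880 m
P_cr = π²EI / L_e² = π² × 10.2×10⁹ × 4.274×10^-6 / 4.880² = 1.807×10^4 N
Factor of safety n = P_cr / P = 18.069 / 10.8 = 1.67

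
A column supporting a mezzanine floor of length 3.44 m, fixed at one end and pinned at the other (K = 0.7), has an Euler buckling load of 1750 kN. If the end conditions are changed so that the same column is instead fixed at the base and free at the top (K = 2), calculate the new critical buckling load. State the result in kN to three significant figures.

P_cr ∝ 1/K², so P_cr,new = P_cr,old × (K_old/K_new)² = 1750 × (0.7/2)²
= 1750 × 0.1225 = 214 kN

P_cr ≈ 214 kN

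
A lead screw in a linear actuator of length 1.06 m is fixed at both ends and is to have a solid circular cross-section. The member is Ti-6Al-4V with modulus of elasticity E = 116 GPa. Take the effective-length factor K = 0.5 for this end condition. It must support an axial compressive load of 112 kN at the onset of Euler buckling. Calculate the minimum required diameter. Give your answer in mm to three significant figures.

d ≈ 27.4 mm

L_e = K·L = 0.5 × 1.06 = 0.5300 m
Required I = P_cr·L_e²/(π²E) = 1.120×10^5 × 0.5300² / (π² × 1.16×10^11) = 2.748×10^-8 m⁴
I_req = 2.748×10^4 mm⁴
Solid circle: I = πd⁴/64  ⇒  d = (64I/π)^(1/4) = (64×2.748×10^4/π)^(1/4) = 27.4 mm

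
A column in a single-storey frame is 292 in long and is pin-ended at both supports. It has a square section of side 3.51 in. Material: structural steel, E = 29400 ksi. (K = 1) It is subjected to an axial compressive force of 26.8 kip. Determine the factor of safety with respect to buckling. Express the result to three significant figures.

n ≈ 1.61

I = a⁴/12 = 3.51⁴/12 = 12.65 in⁴
Effective length L_e = K·L = 1 × 292 = 292.0 in
P_cr = π²EI / L_e² = π² × 29400×10³ × 12.65 / 292.0² = 4.305×10^4 lb
Factor of safety n = P_cr / P = 43.046 / 26.8 = 1.61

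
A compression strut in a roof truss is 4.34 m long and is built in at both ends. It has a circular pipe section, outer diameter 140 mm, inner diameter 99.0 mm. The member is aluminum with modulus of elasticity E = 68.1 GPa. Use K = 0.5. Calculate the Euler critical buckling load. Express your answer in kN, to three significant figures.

d_o = 140 mm, d_i = 99.0 mm
I = π(d_o⁴ − d_i⁴)/64 = π(140⁴ − 99.00⁴)/64 = 1.414×10^7 mm⁴
I = 1.414×10^7 mm⁴ = 1.414×10^-5 m⁴
Effective length L_e = K·L = 0.5 × 4.34 = 2.170 m
P_cr = π²EI / L_e² = π² × 68.1×10⁹ × 1.414×10^-5 / 2.170² = 2.019×10^6 N

P_cr ≈ 2020 kN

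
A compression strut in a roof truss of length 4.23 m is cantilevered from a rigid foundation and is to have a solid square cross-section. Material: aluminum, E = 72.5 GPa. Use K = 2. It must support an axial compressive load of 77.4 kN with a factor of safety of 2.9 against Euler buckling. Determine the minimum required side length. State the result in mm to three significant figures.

a ≈ 128 mm

Required P_cr = n·P = 2.9 × 77.4 = 224.5 kN
L_e = K·L = 2 × 4.23 = 8.460 m
Required I = P_cr·L_e²/(π²E) = 2.245×10^5 × 8.460² / (π² × 7.25×10^10) = 2.245×10^-5 m⁴
I_req = 2.245×10^7 mm⁴
Solid square: I = a⁴/12  ⇒  a = (12I)^(1/4) = (12×2.245×10^7)^(1/4) = 128 mm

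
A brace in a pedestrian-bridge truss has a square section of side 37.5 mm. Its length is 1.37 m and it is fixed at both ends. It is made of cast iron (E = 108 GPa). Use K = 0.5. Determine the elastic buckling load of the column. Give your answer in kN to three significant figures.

P_cr ≈ 374 kN

I = a⁴/12 = 37.5⁴/12 = 1.648×10^5 mm⁴
I = 1.648×10^5 mm⁴ = 1.648×10^-7 m⁴
Effective length L_e = K·L = 0.5 × 1.37 = 0.6850 m
P_cr = π²EI / L_e² = π² × 108×10⁹ × 1.648×10^-7 / 0.6850² = 3.744×10^5 N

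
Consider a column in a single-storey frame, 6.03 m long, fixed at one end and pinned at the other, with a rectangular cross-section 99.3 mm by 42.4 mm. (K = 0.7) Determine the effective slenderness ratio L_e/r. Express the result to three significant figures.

For a rectangle r_min = b/√12 = 42.4/√12 = 12.24 mm
L_e = K·L = 0.7 × 6.03 m = 4.221 m = 4221.0 mm
λ = L_e / r_min = 4221.0 / 12.24 = 345

λ ≈ 345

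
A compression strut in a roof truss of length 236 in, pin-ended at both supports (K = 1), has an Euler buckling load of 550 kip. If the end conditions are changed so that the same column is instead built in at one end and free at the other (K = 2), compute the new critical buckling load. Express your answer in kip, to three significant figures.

P_cr ≈ 138 kip

P_cr ∝ 1/K², so P_cr,new = P_cr,old × (K_old/K_new)² = 550 × (1/2)²
= 550 × 0.2500 = 138 kip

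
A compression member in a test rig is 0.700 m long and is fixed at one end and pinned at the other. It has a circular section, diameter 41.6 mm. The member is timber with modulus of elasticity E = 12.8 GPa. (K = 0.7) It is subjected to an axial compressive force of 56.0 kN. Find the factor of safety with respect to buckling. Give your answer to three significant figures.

I = πd⁴/64 = π×41.6⁴/64 = 1.470×10^5 mm⁴
I = 1.470×10^5 mm⁴ = 1.470×10^-7 m⁴
Effective length L_e = K·L = 0.7 × 0.700 = 0.4900 m
P_cr = π²EI / L_e² = π² × 12.8×10⁹ × 1.470×10^-7 / 0.4900² = 7.735×10^4 N
Factor of safety n = P_cr / P = 77.350 / 56.0 = 1.38

n ≈ 1.38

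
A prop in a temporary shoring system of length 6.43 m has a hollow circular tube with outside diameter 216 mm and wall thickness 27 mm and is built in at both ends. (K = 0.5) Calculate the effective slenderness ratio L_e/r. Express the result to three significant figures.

λ ≈ 47.6

Inner diameter d_i = 216 − 2×27 = 162.0 mm
I = π(d_o⁴ − d_i⁴)/64 = π(216⁴ − 162.0⁴)/64 = 7.304×10^7 mm⁴
A = 1.603×10^4 mm²;  r_min = √(I/A) = √(7.304×10^7/1.603×10^4) = 67.50 mm
L_e = K·L = 0.5 × 6.43 m = 3.215 m = 3215.0 mm
λ = L_e / r_min = 3215.0 / 67.50 = 47.6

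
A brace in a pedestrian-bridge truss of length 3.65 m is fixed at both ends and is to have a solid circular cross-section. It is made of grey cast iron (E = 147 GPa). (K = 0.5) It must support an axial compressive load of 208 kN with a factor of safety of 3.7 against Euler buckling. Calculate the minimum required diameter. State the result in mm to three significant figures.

d ≈ 77.5 mm

Required P_cr = n·P = 3.7 × 208 = 769.6 kN
L_e = K·L = 0.5 × 3.65 = 1.825 m
Required I = P_cr·L_e²/(π²E) = 7.696×10^5 × 1.825² / (π² × 1.47×10^11) = 1.767×10^-6 m⁴
I_req = 1.767×10^6 mm⁴
Solid circle: I = πd⁴/64  ⇒  d = (64I/π)^(1/4) = (64×1.767×10^6/π)^(1/4) = 77.5 mm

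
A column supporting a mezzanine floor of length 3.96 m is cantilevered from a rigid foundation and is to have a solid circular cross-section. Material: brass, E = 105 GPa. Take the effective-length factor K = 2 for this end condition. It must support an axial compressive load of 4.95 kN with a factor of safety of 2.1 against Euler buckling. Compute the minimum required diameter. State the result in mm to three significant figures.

d ≈ 59.8 mm

Required P_cr = n·P = 2.1 × 4.95 = 10.40 kN
L_e = K·L = 2 × 3.96 = 7.920 m
Required I = P_cr·L_e²/(π²E) = 1.040×10^4 × 7.920² / (π² × 1.05×10^11) = 6.292×10^-7 m⁴
I_req = 6.292×10^5 mm⁴
Solid circle: I = πd⁴/64  ⇒  d = (64I/π)^(1/4) = (64×6.292×10^5/π)^(1/4) = 59.8 mm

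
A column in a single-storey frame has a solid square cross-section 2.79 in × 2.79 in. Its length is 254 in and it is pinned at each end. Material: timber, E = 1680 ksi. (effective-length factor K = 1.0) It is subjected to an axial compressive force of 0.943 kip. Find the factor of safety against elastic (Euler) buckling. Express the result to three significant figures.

n ≈ 1.38

I = a⁴/12 = 2.79⁴/12 = 5.049 in⁴
Effective length L_e = K·L = 1 × 254 = 254.0 in
P_cr = π²EI / L_e² = π² × 1680×10³ × 5.049 / 254.0² = 1.298×10^3 lb
Factor of safety n = P_cr / P = 1.2977 / 0.943 = 1.38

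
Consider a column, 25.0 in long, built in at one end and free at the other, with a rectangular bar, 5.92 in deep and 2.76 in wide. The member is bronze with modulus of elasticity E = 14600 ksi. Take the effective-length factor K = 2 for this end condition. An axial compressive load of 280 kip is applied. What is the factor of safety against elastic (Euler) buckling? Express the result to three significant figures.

Buckling occurs about the weak axis: I_min = h·b³/12 with b = 2.76 in (the shorter side).
I_min = 5.92×2.76³/12 = 10.37 in⁴
Effective length L_e = K·L = 2 × 25.0 = 50.00 in
P_cr = π²EI / L_e² = π² × 14600×10³ × 10.37 / 50.00² = 5.978×10^5 lb
Factor of safety n = P_cr / P = 597.83 / 280 = 2.14

n ≈ 2.14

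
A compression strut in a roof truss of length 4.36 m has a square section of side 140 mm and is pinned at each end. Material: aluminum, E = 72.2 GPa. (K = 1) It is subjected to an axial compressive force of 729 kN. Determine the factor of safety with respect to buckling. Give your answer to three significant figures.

n ≈ 1.65

I = a⁴/12 = 140⁴/12 = 3.201×10^7 mm⁴
I = 3.201×10^7 mm⁴ = 3.201×10^-5 m⁴
Effective length L_e = K·L = 1 × 4.36 = 4.360 m
P_cr = π²EI / L_e² = π² × 72.2×10⁹ × 3.201×10^-5 / 4.360² = 1.200×10^6 N
Factor of safety n = P_cr / P = 1200.0 / 729 = 1.65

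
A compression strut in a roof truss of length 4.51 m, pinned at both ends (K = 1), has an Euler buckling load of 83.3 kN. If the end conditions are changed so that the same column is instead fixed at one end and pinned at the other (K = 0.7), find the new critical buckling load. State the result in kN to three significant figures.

P_cr ≈ 170 kN

P_cr ∝ 1/K², so P_cr,new = P_cr,old × (K_old/K_new)² = 83.3 × (1/0.7)²
= 83.3 × 2.041 = 170 kN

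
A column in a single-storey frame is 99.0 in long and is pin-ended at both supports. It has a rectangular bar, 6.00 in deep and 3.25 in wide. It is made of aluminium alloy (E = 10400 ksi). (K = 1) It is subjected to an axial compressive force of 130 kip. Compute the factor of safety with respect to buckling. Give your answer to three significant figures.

n ≈ 1.38

Buckling occurs about the weak axis: I_min = h·b³/12 with b = 3.25 in (the shorter side).
I_min = 6.00×3.25³/12 = 17.16 in⁴
Effective length L_e = K·L = 1 × 99.0 = 99.00 in
P_cr = π²EI / L_e² = π² × 10400×10³ × 17.16 / 99.00² = 1.798×10^5 lb
Factor of safety n = P_cr / P = 179.76 / 130 = 1.38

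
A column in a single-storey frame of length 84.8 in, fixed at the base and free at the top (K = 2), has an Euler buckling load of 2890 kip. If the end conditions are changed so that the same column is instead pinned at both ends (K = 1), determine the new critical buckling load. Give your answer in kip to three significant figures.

P_cr ∝ 1/K², so P_cr,new = P_cr,old × (K_old/K_new)² = 2890 × (2/1)²
= 2890 × 4.000 = 11600 kip

P_cr ≈ 11600 kip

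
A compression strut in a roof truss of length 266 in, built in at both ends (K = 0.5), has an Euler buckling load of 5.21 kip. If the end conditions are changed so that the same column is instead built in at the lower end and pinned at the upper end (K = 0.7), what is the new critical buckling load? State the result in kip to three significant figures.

P_cr ≈ 2.66 kip

P_cr ∝ 1/K², so P_cr,new = P_cr,old × (K_old/K_new)² = 5.21 × (0.5/0.7)²
= 5.21 × 0.5102 = 2.66 kip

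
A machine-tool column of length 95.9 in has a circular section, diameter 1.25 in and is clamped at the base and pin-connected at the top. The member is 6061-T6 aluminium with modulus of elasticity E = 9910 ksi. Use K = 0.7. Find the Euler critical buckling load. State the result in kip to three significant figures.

I = πd⁴/64 = π×1.25⁴/64 = 0.1198 in⁴
Effective length L_e = K·L = 0.7 × 95.9 = 67.13 in
P_cr = π²EI / L_e² = π² × 9910×10³ × 0.1198 / 67.13² = 2.601×10^3 lb

P_cr ≈ 2.60 kip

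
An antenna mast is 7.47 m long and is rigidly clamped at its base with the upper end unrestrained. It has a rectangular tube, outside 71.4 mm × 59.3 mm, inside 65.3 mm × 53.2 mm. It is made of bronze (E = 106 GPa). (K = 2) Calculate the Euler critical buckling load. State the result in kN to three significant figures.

Weak-axis I_min = (h_o·b_o³ − h_i·b_i³)/12 with b_o = 59.3, b_i = 53.20 mm (shorter outer/inner sides).
I_min = (71.4×59.3³ − 65.30×53.20³)/12 = 4.214×10^5 mm⁴
I = 4.214×10^5 mm⁴ = 4.214×10^-7 m⁴
Effective length L_e = K·L = 2 × 7.47 = 14.94 m
P_cr = π²EI / L_e² = π² × 106×10⁹ × 4.214×10^-7 / 14.94² = 1.975×10^3 N

P_cr ≈ 1.98 kN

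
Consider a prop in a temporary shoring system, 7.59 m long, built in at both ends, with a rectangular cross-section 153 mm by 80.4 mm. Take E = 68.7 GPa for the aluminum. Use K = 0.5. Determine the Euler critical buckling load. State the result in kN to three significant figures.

Buckling occurs about the weak axis: I_min = h·b³/12 with b = 80.4 mm (the shorter side).
I_min = 153×80.4³/12 = 6.626×10^6 mm⁴
I = 6.626×10^6 mm⁴ = 6.626×10^-6 m⁴
Effective length L_e = K·L = 0.5 × 7.59 = 3.795 m
P_cr = π²EI / L_e² = π² × 68.7×10⁹ × 6.626×10^-6 / 3.795² = 3.120×10^5 N

P_cr ≈ 312 kN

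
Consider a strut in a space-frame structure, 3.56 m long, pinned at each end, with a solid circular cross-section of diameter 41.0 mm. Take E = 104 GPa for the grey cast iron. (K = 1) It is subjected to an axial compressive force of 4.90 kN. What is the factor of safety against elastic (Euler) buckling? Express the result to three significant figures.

I = πd⁴/64 = π×41.0⁴/64 = 1.387×10^5 mm⁴
I = 1.387×10^5 mm⁴ = 1.387×10^-7 m⁴
Effective length L_e = K·L = 1 × 3.56 = 3.560 m
P_cr = π²EI / L_e² = π² × 104×10⁹ × 1.387×10^-7 / 3.560² = 1.123×10^4 N
Factor of safety n = P_cr / P = 11.234 / 4.90 = 2.29

n ≈ 2.29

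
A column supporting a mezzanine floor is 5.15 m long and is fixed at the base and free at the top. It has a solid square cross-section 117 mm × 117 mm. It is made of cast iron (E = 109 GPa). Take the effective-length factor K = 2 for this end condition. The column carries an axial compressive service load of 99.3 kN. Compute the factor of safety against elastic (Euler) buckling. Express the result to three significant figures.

n ≈ 1.59

I = a⁴/12 = 117⁴/12 = 1.562×10^7 mm⁴
I = 1.562×10^7 mm⁴ = 1.562×10^-5 m⁴
Effective length L_e = K·L = 2 × 5.15 = 10.30 m
P_cr = π²EI / L_e² = π² × 109×10⁹ × 1.562×10^-5 / 10.30² = 1.583×10^5 N
Factor of safety n = P_cr / P = 158.35 / 99.3 = 1.59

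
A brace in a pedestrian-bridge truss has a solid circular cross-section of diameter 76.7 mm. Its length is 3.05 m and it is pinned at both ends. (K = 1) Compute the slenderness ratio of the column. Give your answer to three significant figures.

λ ≈ 159

I = πd⁴/64 = π×76.7⁴/64 = 1.699×10^6 mm⁴
A = 4.620×10^3 mm²;  r_min = √(I/A) = √(1.699×10^6/4.620×10^3) = 19.18 mm
L_e = K·L = 1 × 3.05 m = 3.050 m = 3050.0 mm
λ = L_e / r_min = 3050.0 / 19.18 = 159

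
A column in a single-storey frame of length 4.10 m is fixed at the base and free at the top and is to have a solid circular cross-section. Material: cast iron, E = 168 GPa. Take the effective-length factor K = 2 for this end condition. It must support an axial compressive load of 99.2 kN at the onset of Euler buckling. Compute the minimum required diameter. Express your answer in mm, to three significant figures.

d ≈ 95.1 mm

L_e = K·L = 2 × 4.10 = 8.200 m
Required I = P_cr·L_e²/(π²E) = 9.920×10^4 × 8.200² / (π² × 1.68×10^11) = 4.023×10^-6 m⁴
I_req = 4.023×10^6 mm⁴
Solid circle: I = πd⁴/64  ⇒  d = (64I/π)^(1/4) = (64×4.023×10^6/π)^(1/4) = 95.1 mm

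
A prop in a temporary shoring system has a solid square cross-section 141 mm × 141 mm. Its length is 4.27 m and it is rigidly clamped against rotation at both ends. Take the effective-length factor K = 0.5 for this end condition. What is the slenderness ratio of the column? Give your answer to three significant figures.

λ ≈ 52.5

For a square r = a/√12 = 141/√12 = 40.70 mm
L_e = K·L = 0.5 × 4.27 m = 2.135 m = 2135.0 mm
λ = L_e / r_min = 2135.0 / 40.70 = 52.5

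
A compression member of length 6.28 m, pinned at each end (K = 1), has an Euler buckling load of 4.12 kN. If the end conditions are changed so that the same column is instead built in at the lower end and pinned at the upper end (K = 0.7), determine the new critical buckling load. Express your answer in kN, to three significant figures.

P_cr ∝ 1/K², so P_cr,new = P_cr,old × (K_old/K_new)² = 4.12 × (1/0.7)²
= 4.12 × 2.041 = 8.41 kN

P_cr ≈ 8.41 kN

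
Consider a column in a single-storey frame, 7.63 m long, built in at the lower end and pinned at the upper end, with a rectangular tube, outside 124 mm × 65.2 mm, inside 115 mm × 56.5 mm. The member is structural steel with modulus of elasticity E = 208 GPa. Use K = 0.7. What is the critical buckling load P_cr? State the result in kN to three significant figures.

P_cr ≈ 81.7 kN

Weak-axis I_min = (h_o·b_o³ − h_i·b_i³)/12 with b_o = 65.2, b_i = 56.50 mm (shorter outer/inner sides).
I_min = (124×65.2³ − 115.0×56.50³)/12 = 1.136×10^6 mm⁴
I = 1.136×10^6 mm⁴ = 1.136×10^-6 m⁴
Effective length L_e = K·L = 0.7 × 7.63 = 5.341 m
P_cr = π²EI / L_e² = π² × 208×10⁹ × 1.136×10^-6 / 5.341² = 8.172×10^4 N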